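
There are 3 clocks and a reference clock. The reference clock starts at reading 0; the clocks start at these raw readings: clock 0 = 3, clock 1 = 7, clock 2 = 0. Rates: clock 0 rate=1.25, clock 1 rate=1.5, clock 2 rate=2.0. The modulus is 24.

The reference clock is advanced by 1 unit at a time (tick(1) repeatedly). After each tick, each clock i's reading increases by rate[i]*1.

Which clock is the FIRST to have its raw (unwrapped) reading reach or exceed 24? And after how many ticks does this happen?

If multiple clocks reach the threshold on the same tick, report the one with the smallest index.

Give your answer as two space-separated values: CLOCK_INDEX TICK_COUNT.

clock 0: start=3, rate=1.25, needs 24-3 = 21; ticks = ceil(21/1.25) = ceil(16.8000) = 17; reading at tick 17 = 3 + 1.25*17 = 24.2500
clock 1: start=7, rate=1.5, needs 24-7 = 17; ticks = ceil(17/1.5) = ceil(11.3333) = 12; reading at tick 12 = 7 + 1.5*12 = 25.0000
clock 2: start=0, rate=2.0, needs 24-0 = 24; ticks = ceil(24/2.0) = ceil(12.0000) = 12; reading at tick 12 = 0 + 2.0*12 = 24.0000
Minimum tick count = 12; winners = [1, 2]; smallest index = 1

Answer: 1 12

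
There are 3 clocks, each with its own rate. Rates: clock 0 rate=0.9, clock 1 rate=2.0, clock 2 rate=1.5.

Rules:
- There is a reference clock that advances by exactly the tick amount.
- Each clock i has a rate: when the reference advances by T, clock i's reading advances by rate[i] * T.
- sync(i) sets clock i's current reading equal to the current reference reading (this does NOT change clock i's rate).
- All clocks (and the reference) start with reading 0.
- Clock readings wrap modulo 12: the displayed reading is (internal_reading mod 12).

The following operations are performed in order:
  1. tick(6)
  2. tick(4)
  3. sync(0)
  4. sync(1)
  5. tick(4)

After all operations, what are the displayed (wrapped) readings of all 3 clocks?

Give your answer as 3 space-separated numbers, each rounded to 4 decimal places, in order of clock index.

Answer: 1.6000 6.0000 9.0000

Derivation:
After op 1 tick(6): ref=6.0000 raw=[5.4000 12.0000 9.0000]
After op 2 tick(4): ref=10.0000 raw=[9.0000 20.0000 15.0000]
After op 3 sync(0): ref=10.0000 raw=[10.0000 20.0000 15.0000]
After op 4 sync(1): ref=10.0000 raw=[10.0000 10.0000 15.0000]
After op 5 tick(4): ref=14.0000 raw=[13.6000 18.0000 21.0000]
Wrap final raw readings (mod 12): 13.6000 mod 12 = 1.6000; 18.0000 mod 12 = 6.0000; 21.0000 mod 12 = 9.0000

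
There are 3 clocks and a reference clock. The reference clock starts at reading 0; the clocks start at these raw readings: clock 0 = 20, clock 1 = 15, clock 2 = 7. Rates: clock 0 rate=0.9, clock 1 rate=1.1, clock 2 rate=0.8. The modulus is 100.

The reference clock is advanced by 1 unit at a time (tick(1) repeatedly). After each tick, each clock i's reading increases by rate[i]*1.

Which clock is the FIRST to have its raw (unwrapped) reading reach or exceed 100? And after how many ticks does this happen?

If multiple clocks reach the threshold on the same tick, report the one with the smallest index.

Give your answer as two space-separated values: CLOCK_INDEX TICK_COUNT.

Answer: 1 78

Derivation:
clock 0: start=20, rate=0.9, needs 100-20 = 80; ticks = ceil(80/0.9) = ceil(88.8889) = 89; reading at tick 89 = 20 + 0.9*89 = 100.1000
clock 1: start=15, rate=1.1, needs 100-15 = 85; ticks = ceil(85/1.1) = ceil(77.2727) = 78; reading at tick 78 = 15 + 1.1*78 = 100.8000
clock 2: start=7, rate=0.8, needs 100-7 = 93; ticks = ceil(93/0.8) = ceil(116.2500) = 117; reading at tick 117 = 7 + 0.8*117 = 100.6000
Minimum tick count = 78; winners = [1]; smallest index = 1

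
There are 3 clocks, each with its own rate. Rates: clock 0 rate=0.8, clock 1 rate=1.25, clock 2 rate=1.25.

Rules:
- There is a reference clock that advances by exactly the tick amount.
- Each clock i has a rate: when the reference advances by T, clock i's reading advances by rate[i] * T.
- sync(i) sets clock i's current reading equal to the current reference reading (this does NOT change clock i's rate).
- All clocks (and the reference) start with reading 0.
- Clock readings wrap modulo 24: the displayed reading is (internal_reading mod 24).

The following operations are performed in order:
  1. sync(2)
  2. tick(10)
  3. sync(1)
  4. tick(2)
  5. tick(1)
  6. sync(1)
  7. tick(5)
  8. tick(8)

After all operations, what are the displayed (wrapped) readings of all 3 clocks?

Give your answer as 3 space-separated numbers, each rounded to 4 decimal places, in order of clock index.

After op 1 sync(2): ref=0.0000 raw=[0.0000 0.0000 0.0000]
After op 2 tick(10): ref=10.0000 raw=[8.0000 12.5000 12.5000]
After op 3 sync(1): ref=10.0000 raw=[8.0000 10.0000 12.5000]
After op 4 tick(2): ref=12.0000 raw=[9.6000 12.5000 15.0000]
After op 5 tick(1): ref=13.0000 raw=[10.4000 13.7500 16.2500]
After op 6 sync(1): ref=13.0000 raw=[10.4000 13.0000 16.2500]
After op 7 tick(5): ref=18.0000 raw=[14.4000 19.2500 22.5000]
After op 8 tick(8): ref=26.0000 raw=[20.8000 29.2500 32.5000]
Wrap final raw readings (mod 24): 20.8000 mod 24 = 20.8000; 29.2500 mod 24 = 5.2500; 32.5000 mod 24 = 8.5000

Answer: 20.8000 5.2500 8.5000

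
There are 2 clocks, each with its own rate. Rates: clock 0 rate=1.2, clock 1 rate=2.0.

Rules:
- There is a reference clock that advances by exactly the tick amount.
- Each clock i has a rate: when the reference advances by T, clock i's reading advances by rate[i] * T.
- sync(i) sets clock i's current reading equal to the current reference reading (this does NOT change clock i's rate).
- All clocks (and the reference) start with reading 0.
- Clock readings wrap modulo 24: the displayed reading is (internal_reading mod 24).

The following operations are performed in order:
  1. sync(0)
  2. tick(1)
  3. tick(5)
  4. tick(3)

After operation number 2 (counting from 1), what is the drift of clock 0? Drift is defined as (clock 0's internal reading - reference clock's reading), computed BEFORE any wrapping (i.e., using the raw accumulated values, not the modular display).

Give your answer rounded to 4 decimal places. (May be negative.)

After op 1 sync(0): ref=0.0000 raw=[0.0000 0.0000]
After op 2 tick(1): ref=1.0000 raw=[1.2000 2.0000]
Drift of clock 0 after op 2: 1.2000 - 1.0000 = 0.2000

Answer: 0.2000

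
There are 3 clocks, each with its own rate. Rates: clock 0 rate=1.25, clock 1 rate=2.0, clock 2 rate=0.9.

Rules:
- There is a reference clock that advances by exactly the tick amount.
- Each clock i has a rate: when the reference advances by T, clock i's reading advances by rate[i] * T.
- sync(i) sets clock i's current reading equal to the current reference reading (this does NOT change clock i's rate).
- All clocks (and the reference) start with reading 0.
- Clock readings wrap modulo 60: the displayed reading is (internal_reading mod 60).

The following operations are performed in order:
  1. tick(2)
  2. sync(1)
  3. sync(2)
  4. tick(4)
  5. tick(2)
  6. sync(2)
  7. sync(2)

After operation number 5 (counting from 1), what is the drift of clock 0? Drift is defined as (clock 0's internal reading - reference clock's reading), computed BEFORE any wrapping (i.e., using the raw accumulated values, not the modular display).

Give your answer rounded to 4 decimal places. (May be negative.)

Answer: 2.0000

Derivation:
After op 1 tick(2): ref=2.0000 raw=[2.5000 4.0000 1.8000]
After op 2 sync(1): ref=2.0000 raw=[2.5000 2.0000 1.8000]
After op 3 sync(2): ref=2.0000 raw=[2.5000 2.0000 2.0000]
After op 4 tick(4): ref=6.0000 raw=[7.5000 10.0000 5.6000]
After op 5 tick(2): ref=8.0000 raw=[10.0000 14.0000 7.4000]
Drift of clock 0 after op 5: 10.0000 - 8.0000 = 2.0000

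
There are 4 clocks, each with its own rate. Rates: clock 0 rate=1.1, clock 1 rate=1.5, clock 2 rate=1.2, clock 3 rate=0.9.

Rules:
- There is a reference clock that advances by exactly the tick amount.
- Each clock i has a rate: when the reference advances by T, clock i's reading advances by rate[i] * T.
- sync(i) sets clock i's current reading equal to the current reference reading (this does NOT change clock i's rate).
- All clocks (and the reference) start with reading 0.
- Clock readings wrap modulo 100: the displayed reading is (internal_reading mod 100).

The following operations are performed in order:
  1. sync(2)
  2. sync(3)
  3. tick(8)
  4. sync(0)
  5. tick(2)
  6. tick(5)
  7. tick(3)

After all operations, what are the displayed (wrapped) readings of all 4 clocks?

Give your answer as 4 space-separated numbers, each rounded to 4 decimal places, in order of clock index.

After op 1 sync(2): ref=0.0000 raw=[0.0000 0.0000 0.0000 0.0000]
After op 2 sync(3): ref=0.0000 raw=[0.0000 0.0000 0.0000 0.0000]
After op 3 tick(8): ref=8.0000 raw=[8.8000 12.0000 9.6000 7.2000]
After op 4 sync(0): ref=8.0000 raw=[8.0000 12.0000 9.6000 7.2000]
After op 5 tick(2): ref=10.0000 raw=[10.2000 15.0000 12.0000 9.0000]
After op 6 tick(5): ref=15.0000 raw=[15.7000 22.5000 18.0000 13.5000]
After op 7 tick(3): ref=18.0000 raw=[19.0000 27.0000 21.6000 16.2000]
Wrap final raw readings (mod 100): 19.0000 mod 100 = 19.0000; 27.0000 mod 100 = 27.0000; 21.6000 mod 100 = 21.6000; 16.2000 mod 100 = 16.2000

Answer: 19.0000 27.0000 21.6000 16.2000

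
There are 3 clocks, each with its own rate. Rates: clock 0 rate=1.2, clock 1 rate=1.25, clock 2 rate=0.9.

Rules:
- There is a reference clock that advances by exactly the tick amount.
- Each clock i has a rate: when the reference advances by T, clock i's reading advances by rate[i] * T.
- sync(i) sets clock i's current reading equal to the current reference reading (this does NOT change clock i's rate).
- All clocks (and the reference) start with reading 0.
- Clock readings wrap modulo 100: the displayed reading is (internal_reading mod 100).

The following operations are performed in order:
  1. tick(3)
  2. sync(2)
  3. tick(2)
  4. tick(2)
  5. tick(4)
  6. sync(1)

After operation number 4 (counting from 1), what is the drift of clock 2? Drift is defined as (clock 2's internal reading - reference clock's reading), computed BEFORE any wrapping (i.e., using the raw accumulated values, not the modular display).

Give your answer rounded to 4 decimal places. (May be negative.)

After op 1 tick(3): ref=3.0000 raw=[3.6000 3.7500 2.7000]
After op 2 sync(2): ref=3.0000 raw=[3.6000 3.7500 3.0000]
After op 3 tick(2): ref=5.0000 raw=[6.0000 6.2500 4.8000]
After op 4 tick(2): ref=7.0000 raw=[8.4000 8.7500 6.6000]
Drift of clock 2 after op 4: 6.6000 - 7.0000 = -0.4000

Answer: -0.4000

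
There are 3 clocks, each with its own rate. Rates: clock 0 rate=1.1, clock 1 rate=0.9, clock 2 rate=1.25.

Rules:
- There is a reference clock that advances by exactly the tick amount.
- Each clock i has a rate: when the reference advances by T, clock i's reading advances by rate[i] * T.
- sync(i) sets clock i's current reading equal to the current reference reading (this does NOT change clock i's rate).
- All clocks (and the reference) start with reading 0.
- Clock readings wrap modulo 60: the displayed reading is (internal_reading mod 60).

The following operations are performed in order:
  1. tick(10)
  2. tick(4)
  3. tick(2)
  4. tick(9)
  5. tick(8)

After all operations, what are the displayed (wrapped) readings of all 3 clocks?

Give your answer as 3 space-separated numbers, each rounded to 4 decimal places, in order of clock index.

Answer: 36.3000 29.7000 41.2500

Derivation:
After op 1 tick(10): ref=10.0000 raw=[11.0000 9.0000 12.5000]
After op 2 tick(4): ref=14.0000 raw=[15.4000 12.6000 17.5000]
After op 3 tick(2): ref=16.0000 raw=[17.6000 14.4000 20.0000]
After op 4 tick(9): ref=25.0000 raw=[27.5000 22.5000 31.2500]
After op 5 tick(8): ref=33.0000 raw=[36.3000 29.7000 41.2500]
Wrap final raw readings (mod 60): 36.3000 mod 60 = 36.3000; 29.7000 mod 60 = 29.7000; 41.2500 mod 60 = 41.2500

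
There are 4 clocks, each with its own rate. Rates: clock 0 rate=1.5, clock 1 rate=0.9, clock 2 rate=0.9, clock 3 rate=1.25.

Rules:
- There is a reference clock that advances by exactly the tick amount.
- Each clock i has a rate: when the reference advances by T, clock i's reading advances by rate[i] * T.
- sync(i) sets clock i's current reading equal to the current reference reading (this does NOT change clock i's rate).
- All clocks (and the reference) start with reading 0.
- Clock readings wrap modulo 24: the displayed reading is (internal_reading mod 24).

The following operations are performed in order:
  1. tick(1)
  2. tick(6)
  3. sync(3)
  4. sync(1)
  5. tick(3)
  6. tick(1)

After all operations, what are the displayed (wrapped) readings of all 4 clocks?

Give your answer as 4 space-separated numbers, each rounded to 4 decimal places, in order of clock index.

Answer: 16.5000 10.6000 9.9000 12.0000

Derivation:
After op 1 tick(1): ref=1.0000 raw=[1.5000 0.9000 0.9000 1.2500]
After op 2 tick(6): ref=7.0000 raw=[10.5000 6.3000 6.3000 8.7500]
After op 3 sync(3): ref=7.0000 raw=[10.5000 6.3000 6.3000 7.0000]
After op 4 sync(1): ref=7.0000 raw=[10.5000 7.0000 6.3000 7.0000]
After op 5 tick(3): ref=10.0000 raw=[15.0000 9.7000 9.0000 10.7500]
After op 6 tick(1): ref=11.0000 raw=[16.5000 10.6000 9.9000 12.0000]
Wrap final raw readings (mod 24): 16.5000 mod 24 = 16.5000; 10.6000 mod 24 = 10.6000; 9.9000 mod 24 = 9.9000; 12.0000 mod 24 = 12.0000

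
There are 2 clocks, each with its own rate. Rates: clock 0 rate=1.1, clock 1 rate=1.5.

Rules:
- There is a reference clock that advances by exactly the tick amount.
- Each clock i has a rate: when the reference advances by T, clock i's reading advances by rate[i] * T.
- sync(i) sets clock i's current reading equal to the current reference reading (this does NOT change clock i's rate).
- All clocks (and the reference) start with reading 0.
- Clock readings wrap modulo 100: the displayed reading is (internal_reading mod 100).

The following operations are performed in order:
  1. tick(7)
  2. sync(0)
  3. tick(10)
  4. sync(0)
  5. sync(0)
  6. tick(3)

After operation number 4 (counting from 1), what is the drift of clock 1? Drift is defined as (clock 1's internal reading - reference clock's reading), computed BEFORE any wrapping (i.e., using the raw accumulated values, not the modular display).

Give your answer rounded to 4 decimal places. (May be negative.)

After op 1 tick(7): ref=7.0000 raw=[7.7000 10.5000]
After op 2 sync(0): ref=7.0000 raw=[7.0000 10.5000]
After op 3 tick(10): ref=17.0000 raw=[18.0000 25.5000]
After op 4 sync(0): ref=17.0000 raw=[17.0000 25.5000]
Drift of clock 1 after op 4: 25.5000 - 17.0000 = 8.5000

Answer: 8.5000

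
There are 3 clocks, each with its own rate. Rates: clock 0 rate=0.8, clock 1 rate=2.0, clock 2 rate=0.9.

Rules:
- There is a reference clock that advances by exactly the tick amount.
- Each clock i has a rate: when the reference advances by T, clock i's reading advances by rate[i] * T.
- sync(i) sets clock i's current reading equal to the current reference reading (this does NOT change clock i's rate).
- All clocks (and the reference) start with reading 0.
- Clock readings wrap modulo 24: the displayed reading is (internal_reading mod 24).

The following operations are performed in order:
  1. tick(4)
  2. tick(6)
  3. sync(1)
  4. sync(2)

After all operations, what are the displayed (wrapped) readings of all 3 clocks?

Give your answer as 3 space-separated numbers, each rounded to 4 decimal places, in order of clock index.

Answer: 8.0000 10.0000 10.0000

Derivation:
After op 1 tick(4): ref=4.0000 raw=[3.2000 8.0000 3.6000]
After op 2 tick(6): ref=10.0000 raw=[8.0000 20.0000 9.0000]
After op 3 sync(1): ref=10.0000 raw=[8.0000 10.0000 9.0000]
After op 4 sync(2): ref=10.0000 raw=[8.0000 10.0000 10.0000]
Wrap final raw readings (mod 24): 8.0000 mod 24 = 8.0000; 10.0000 mod 24 = 10.0000; 10.0000 mod 24 = 10.0000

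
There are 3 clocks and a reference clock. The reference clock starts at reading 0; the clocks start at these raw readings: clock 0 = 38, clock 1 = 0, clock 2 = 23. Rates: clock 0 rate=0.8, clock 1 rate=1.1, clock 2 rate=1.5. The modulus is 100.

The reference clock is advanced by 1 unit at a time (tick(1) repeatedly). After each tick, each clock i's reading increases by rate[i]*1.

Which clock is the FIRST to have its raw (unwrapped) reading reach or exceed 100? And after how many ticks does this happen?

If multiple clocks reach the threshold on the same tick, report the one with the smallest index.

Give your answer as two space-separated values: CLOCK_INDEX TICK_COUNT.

clock 0: start=38, rate=0.8, needs 100-38 = 62; ticks = ceil(62/0.8) = ceil(77.5000) = 78; reading at tick 78 = 38 + 0.8*78 = 100.4000
clock 1: start=0, rate=1.1, needs 100-0 = 100; ticks = ceil(100/1.1) = ceil(90.9091) = 91; reading at tick 91 = 0 + 1.1*91 = 100.1000
clock 2: start=23, rate=1.5, needs 100-23 = 77; ticks = ceil(77/1.5) = ceil(51.3333) = 52; reading at tick 52 = 23 + 1.5*52 = 101.0000
Minimum tick count = 52; winners = [2]; smallest index = 2

Answer: 2 52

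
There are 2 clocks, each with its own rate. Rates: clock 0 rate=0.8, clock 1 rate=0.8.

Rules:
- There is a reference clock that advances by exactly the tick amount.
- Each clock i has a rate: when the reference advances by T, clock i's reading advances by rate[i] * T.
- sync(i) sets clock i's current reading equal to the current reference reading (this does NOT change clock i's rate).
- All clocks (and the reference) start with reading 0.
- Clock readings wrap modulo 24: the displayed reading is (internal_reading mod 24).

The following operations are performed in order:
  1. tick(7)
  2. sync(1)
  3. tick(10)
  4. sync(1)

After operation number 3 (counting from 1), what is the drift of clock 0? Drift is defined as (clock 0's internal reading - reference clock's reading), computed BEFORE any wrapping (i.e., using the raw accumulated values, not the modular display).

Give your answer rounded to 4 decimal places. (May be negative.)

After op 1 tick(7): ref=7.0000 raw=[5.6000 5.6000]
After op 2 sync(1): ref=7.0000 raw=[5.6000 7.0000]
After op 3 tick(10): ref=17.0000 raw=[13.6000 15.0000]
Drift of clock 0 after op 3: 13.6000 - 17.0000 = -3.4000

Answer: -3.4000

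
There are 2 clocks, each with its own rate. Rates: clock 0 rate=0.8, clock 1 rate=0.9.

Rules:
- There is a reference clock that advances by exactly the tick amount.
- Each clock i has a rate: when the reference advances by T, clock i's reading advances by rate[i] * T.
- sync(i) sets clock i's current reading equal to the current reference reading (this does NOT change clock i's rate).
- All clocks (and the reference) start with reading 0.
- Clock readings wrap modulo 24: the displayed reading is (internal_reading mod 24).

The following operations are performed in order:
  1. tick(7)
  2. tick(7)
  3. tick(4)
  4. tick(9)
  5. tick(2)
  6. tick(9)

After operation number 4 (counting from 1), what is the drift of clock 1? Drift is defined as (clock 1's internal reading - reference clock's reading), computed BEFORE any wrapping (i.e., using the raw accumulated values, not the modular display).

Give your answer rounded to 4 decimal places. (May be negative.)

Answer: -2.7000

Derivation:
After op 1 tick(7): ref=7.0000 raw=[5.6000 6.3000]
After op 2 tick(7): ref=14.0000 raw=[11.2000 12.6000]
After op 3 tick(4): ref=18.0000 raw=[14.4000 16.2000]
After op 4 tick(9): ref=27.0000 raw=[21.6000 24.3000]
Drift of clock 1 after op 4: 24.3000 - 27.0000 = -2.7000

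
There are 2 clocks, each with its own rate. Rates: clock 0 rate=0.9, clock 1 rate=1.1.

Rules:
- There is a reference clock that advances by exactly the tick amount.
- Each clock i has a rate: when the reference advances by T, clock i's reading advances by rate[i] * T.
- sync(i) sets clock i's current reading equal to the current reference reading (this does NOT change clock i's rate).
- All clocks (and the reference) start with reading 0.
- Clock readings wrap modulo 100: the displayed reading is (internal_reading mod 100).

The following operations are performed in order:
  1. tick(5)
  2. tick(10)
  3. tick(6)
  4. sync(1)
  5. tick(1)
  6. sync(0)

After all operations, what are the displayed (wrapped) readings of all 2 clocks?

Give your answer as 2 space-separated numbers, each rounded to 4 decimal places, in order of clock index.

Answer: 22.0000 22.1000

Derivation:
After op 1 tick(5): ref=5.0000 raw=[4.5000 5.5000]
After op 2 tick(10): ref=15.0000 raw=[13.5000 16.5000]
After op 3 tick(6): ref=21.0000 raw=[18.9000 23.1000]
After op 4 sync(1): ref=21.0000 raw=[18.9000 21.0000]
After op 5 tick(1): ref=22.0000 raw=[19.8000 22.1000]
After op 6 sync(0): ref=22.0000 raw=[22.0000 22.1000]
Wrap final raw readings (mod 100): 22.0000 mod 100 = 22.0000; 22.1000 mod 100 = 22.1000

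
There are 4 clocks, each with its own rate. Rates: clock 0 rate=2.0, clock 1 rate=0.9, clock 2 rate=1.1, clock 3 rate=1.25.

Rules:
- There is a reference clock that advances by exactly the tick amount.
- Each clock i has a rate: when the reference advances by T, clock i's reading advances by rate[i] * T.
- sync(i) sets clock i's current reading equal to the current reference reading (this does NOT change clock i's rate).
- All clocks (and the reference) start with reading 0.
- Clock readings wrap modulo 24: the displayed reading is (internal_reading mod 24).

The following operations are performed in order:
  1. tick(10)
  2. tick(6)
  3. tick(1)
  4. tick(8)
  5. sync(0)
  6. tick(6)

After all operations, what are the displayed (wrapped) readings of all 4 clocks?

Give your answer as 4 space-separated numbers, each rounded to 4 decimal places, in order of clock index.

After op 1 tick(10): ref=10.0000 raw=[20.0000 9.0000 11.0000 12.5000]
After op 2 tick(6): ref=16.0000 raw=[32.0000 14.4000 17.6000 20.0000]
After op 3 tick(1): ref=17.0000 raw=[34.0000 15.3000 18.7000 21.2500]
After op 4 tick(8): ref=25.0000 raw=[50.0000 22.5000 27.5000 31.2500]
After op 5 sync(0): ref=25.0000 raw=[25.0000 22.5000 27.5000 31.2500]
After op 6 tick(6): ref=31.0000 raw=[37.0000 27.9000 34.1000 38.7500]
Wrap final raw readings (mod 24): 37.0000 mod 24 = 13.0000; 27.9000 mod 24 = 3.9000; 34.1000 mod 24 = 10.1000; 38.7500 mod 24 = 14.7500

Answer: 13.0000 3.9000 10.1000 14.7500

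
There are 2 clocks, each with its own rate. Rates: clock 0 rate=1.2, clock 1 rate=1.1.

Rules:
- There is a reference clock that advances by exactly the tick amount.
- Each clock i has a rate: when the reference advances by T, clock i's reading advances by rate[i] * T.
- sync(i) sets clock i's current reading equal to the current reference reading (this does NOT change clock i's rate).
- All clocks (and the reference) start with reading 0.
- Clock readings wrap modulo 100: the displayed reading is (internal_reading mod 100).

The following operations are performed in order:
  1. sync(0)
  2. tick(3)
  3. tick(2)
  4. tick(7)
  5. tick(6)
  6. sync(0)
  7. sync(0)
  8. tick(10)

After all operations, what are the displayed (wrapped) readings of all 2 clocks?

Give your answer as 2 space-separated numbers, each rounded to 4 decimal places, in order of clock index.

After op 1 sync(0): ref=0.0000 raw=[0.0000 0.0000]
After op 2 tick(3): ref=3.0000 raw=[3.6000 3.3000]
After op 3 tick(2): ref=5.0000 raw=[6.0000 5.5000]
After op 4 tick(7): ref=12.0000 raw=[14.4000 13.2000]
After op 5 tick(6): ref=18.0000 raw=[21.6000 19.8000]
After op 6 sync(0): ref=18.0000 raw=[18.0000 19.8000]
After op 7 sync(0): ref=18.0000 raw=[18.0000 19.8000]
After op 8 tick(10): ref=28.0000 raw=[30.0000 30.8000]
Wrap final raw readings (mod 100): 30.0000 mod 100 = 30.0000; 30.8000 mod 100 = 30.8000

Answer: 30.0000 30.8000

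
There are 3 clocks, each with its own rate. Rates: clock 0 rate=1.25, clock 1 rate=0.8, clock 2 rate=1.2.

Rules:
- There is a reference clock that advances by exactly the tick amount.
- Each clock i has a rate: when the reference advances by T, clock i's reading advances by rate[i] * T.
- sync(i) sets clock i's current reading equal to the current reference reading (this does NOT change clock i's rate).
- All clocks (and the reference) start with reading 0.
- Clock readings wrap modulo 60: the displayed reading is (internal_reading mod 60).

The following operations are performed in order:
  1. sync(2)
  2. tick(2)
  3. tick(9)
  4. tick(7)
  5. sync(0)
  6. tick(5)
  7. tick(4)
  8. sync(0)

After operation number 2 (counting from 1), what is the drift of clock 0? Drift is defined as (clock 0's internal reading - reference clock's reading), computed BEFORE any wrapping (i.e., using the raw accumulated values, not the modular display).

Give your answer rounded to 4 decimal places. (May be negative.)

After op 1 sync(2): ref=0.0000 raw=[0.0000 0.0000 0.0000]
After op 2 tick(2): ref=2.0000 raw=[2.5000 1.6000 2.4000]
Drift of clock 0 after op 2: 2.5000 - 2.0000 = 0.5000

Answer: 0.5000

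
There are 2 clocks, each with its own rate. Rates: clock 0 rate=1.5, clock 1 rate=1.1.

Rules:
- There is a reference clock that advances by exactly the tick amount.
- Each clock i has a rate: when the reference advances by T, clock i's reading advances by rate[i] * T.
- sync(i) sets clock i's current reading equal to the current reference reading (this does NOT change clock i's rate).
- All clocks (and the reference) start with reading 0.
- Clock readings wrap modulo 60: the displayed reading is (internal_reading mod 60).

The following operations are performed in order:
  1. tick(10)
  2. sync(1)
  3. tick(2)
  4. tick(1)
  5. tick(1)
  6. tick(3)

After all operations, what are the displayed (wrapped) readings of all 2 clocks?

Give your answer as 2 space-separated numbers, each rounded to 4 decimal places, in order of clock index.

After op 1 tick(10): ref=10.0000 raw=[15.0000 11.0000]
After op 2 sync(1): ref=10.0000 raw=[15.0000 10.0000]
After op 3 tick(2): ref=12.0000 raw=[18.0000 12.2000]
After op 4 tick(1): ref=13.0000 raw=[19.5000 13.3000]
After op 5 tick(1): ref=14.0000 raw=[21.0000 14.4000]
After op 6 tick(3): ref=17.0000 raw=[25.5000 17.7000]
Wrap final raw readings (mod 60): 25.5000 mod 60 = 25.5000; 17.7000 mod 60 = 17.7000

Answer: 25.5000 17.7000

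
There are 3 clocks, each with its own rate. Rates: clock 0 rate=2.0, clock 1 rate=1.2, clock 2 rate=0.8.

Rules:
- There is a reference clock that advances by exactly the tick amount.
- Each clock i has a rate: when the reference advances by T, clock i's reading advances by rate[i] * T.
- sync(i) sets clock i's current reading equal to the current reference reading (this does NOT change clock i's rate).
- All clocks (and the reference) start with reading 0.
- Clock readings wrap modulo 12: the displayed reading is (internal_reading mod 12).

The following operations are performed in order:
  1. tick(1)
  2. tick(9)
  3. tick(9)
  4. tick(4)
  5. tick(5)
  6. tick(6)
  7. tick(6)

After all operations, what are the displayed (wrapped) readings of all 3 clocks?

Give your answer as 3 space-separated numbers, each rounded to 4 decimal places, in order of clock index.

After op 1 tick(1): ref=1.0000 raw=[2.0000 1.2000 0.8000]
After op 2 tick(9): ref=10.0000 raw=[20.0000 12.0000 8.0000]
After op 3 tick(9): ref=19.0000 raw=[38.0000 22.8000 15.2000]
After op 4 tick(4): ref=23.0000 raw=[46.0000 27.6000 18.4000]
After op 5 tick(5): ref=28.0000 raw=[56.0000 33.6000 22.4000]
After op 6 tick(6): ref=34.0000 raw=[68.0000 40.8000 27.2000]
After op 7 tick(6): ref=40.0000 raw=[80.0000 48.0000 32.0000]
Wrap final raw readings (mod 12): 80.0000 mod 12 = 8.0000; 48.0000 mod 12 = 0.0000; 32.0000 mod 12 = 8.0000

Answer: 8.0000 0.0000 8.0000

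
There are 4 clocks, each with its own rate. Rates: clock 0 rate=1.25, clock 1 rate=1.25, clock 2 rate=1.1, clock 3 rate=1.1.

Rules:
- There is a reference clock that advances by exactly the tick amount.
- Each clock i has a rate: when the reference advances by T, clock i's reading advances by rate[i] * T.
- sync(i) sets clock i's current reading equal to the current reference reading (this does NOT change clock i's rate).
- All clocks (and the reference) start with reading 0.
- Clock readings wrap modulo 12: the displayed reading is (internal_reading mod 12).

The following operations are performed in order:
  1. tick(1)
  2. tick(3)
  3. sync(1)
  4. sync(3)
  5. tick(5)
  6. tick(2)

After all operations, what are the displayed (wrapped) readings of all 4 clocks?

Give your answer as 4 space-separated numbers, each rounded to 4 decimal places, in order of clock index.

After op 1 tick(1): ref=1.0000 raw=[1.2500 1.2500 1.1000 1.1000]
After op 2 tick(3): ref=4.0000 raw=[5.0000 5.0000 4.4000 4.4000]
After op 3 sync(1): ref=4.0000 raw=[5.0000 4.0000 4.4000 4.4000]
After op 4 sync(3): ref=4.0000 raw=[5.0000 4.0000 4.4000 4.0000]
After op 5 tick(5): ref=9.0000 raw=[11.2500 10.2500 9.9000 9.5000]
After op 6 tick(2): ref=11.0000 raw=[13.7500 12.7500 12.1000 11.7000]
Wrap final raw readings (mod 12): 13.7500 mod 12 = 1.7500; 12.7500 mod 12 = 0.7500; 12.1000 mod 12 = 0.1000; 11.7000 mod 12 = 11.7000

Answer: 1.7500 0.7500 0.1000 11.7000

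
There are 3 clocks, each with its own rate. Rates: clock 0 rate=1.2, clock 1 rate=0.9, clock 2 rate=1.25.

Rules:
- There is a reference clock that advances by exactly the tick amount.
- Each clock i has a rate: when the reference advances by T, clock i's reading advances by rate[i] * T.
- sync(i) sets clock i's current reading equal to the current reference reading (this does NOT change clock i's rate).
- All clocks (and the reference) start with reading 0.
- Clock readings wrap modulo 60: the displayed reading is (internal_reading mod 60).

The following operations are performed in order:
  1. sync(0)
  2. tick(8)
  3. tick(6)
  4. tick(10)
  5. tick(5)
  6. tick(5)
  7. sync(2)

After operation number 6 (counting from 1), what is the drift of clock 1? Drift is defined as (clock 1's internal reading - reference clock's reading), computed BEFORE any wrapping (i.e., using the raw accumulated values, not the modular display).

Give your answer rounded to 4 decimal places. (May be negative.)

Answer: -3.4000

Derivation:
After op 1 sync(0): ref=0.0000 raw=[0.0000 0.0000 0.0000]
After op 2 tick(8): ref=8.0000 raw=[9.6000 7.2000 10.0000]
After op 3 tick(6): ref=14.0000 raw=[16.8000 12.6000 17.5000]
After op 4 tick(10): ref=24.0000 raw=[28.8000 21.6000 30.0000]
After op 5 tick(5): ref=29.0000 raw=[34.8000 26.1000 36.2500]
After op 6 tick(5): ref=34.0000 raw=[40.8000 30.6000 42.5000]
Drift of clock 1 after op 6: 30.6000 - 34.0000 = -3.4000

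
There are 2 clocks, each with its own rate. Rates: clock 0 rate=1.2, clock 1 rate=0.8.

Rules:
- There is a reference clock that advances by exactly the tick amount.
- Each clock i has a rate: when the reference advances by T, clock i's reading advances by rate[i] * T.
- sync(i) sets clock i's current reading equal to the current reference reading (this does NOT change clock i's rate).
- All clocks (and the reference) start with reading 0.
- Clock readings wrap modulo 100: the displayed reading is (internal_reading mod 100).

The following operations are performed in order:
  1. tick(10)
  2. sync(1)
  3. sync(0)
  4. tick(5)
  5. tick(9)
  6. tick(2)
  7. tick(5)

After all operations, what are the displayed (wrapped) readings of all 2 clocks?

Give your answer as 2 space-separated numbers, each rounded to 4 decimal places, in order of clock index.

After op 1 tick(10): ref=10.0000 raw=[12.0000 8.0000]
After op 2 sync(1): ref=10.0000 raw=[12.0000 10.0000]
After op 3 sync(0): ref=10.0000 raw=[10.0000 10.0000]
After op 4 tick(5): ref=15.0000 raw=[16.0000 14.0000]
After op 5 tick(9): ref=24.0000 raw=[26.8000 21.2000]
After op 6 tick(2): ref=26.0000 raw=[29.2000 22.8000]
After op 7 tick(5): ref=31.0000 raw=[35.2000 26.8000]
Wrap final raw readings (mod 100): 35.2000 mod 100 = 35.2000; 26.8000 mod 100 = 26.8000

Answer: 35.2000 26.8000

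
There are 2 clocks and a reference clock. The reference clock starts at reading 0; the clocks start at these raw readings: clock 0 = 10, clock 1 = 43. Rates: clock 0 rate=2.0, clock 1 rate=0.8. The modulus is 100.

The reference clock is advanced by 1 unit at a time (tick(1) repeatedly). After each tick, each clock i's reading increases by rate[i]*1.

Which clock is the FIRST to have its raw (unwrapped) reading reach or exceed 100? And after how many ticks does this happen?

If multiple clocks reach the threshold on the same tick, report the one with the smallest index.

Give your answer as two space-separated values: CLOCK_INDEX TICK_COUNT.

clock 0: start=10, rate=2.0, needs 100-10 = 90; ticks = ceil(90/2.0) = ceil(45.0000) = 45; reading at tick 45 = 10 + 2.0*45 = 100.0000
clock 1: start=43, rate=0.8, needs 100-43 = 57; ticks = ceil(57/0.8) = ceil(71.2500) = 72; reading at tick 72 = 43 + 0.8*72 = 100.6000
Minimum tick count = 45; winners = [0]; smallest index = 0

Answer: 0 45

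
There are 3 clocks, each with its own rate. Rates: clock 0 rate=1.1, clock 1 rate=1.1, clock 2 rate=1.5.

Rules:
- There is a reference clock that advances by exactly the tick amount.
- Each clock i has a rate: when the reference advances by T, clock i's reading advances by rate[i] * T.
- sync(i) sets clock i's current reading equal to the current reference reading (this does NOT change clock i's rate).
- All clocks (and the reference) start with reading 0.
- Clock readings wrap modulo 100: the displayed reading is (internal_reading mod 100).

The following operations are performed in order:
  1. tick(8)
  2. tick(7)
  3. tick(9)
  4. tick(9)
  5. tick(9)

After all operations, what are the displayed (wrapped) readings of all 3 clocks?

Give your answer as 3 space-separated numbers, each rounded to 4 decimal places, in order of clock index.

Answer: 46.2000 46.2000 63.0000

Derivation:
After op 1 tick(8): ref=8.0000 raw=[8.8000 8.8000 12.0000]
After op 2 tick(7): ref=15.0000 raw=[16.5000 16.5000 22.5000]
After op 3 tick(9): ref=24.0000 raw=[26.4000 26.4000 36.0000]
After op 4 tick(9): ref=33.0000 raw=[36.3000 36.3000 49.5000]
After op 5 tick(9): ref=42.0000 raw=[46.2000 46.2000 63.0000]
Wrap final raw readings (mod 100): 46.2000 mod 100 = 46.2000; 46.2000 mod 100 = 46.2000; 63.0000 mod 100 = 63.0000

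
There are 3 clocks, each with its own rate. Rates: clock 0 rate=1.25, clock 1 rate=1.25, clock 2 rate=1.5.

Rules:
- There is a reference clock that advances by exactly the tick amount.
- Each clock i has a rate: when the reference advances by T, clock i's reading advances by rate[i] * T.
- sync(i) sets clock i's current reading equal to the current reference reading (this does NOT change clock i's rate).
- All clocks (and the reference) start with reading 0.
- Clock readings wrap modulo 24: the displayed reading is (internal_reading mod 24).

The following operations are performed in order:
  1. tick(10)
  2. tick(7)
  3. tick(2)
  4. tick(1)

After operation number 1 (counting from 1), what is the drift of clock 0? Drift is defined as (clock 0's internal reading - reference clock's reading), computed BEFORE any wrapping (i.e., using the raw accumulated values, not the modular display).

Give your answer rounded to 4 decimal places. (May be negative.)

After op 1 tick(10): ref=10.0000 raw=[12.5000 12.5000 15.0000]
Drift of clock 0 after op 1: 12.5000 - 10.0000 = 2.5000

Answer: 2.5000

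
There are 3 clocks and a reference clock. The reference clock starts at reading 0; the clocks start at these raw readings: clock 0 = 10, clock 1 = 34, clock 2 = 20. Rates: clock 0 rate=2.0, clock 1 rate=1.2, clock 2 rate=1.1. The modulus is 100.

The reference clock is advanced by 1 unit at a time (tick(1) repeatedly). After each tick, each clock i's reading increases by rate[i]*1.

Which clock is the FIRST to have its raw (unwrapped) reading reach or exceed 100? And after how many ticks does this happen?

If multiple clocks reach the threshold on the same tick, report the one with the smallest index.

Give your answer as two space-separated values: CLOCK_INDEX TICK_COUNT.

clock 0: start=10, rate=2.0, needs 100-10 = 90; ticks = ceil(90/2.0) = ceil(45.0000) = 45; reading at tick 45 = 10 + 2.0*45 = 100.0000
clock 1: start=34, rate=1.2, needs 100-34 = 66; ticks = ceil(66/1.2) = ceil(55.0000) = 55; reading at tick 55 = 34 + 1.2*55 = 100.0000
clock 2: start=20, rate=1.1, needs 100-20 = 80; ticks = ceil(80/1.1) = ceil(72.7273) = 73; reading at tick 73 = 20 + 1.1*73 = 100.3000
Minimum tick count = 45; winners = [0]; smallest index = 0

Answer: 0 45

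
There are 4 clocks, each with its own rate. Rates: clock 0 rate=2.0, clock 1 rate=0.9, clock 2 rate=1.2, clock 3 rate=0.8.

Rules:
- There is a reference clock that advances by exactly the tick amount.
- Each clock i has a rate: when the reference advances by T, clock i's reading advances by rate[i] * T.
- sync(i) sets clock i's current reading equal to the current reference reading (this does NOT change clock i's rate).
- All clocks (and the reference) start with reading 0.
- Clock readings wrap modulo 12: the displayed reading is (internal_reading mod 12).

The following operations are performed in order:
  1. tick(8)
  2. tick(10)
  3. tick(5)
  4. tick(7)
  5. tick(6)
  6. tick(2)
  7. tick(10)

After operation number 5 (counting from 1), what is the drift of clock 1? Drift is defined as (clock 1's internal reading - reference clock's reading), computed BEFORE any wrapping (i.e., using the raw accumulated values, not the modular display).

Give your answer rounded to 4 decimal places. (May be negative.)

Answer: -3.6000

Derivation:
After op 1 tick(8): ref=8.0000 raw=[16.0000 7.2000 9.6000 6.4000]
After op 2 tick(10): ref=18.0000 raw=[36.0000 16.2000 21.6000 14.4000]
After op 3 tick(5): ref=23.0000 raw=[46.0000 20.7000 27.6000 18.4000]
After op 4 tick(7): ref=30.0000 raw=[60.0000 27.0000 36.0000 24.0000]
After op 5 tick(6): ref=36.0000 raw=[72.0000 32.4000 43.2000 28.8000]
Drift of clock 1 after op 5: 32.4000 - 36.0000 = -3.6000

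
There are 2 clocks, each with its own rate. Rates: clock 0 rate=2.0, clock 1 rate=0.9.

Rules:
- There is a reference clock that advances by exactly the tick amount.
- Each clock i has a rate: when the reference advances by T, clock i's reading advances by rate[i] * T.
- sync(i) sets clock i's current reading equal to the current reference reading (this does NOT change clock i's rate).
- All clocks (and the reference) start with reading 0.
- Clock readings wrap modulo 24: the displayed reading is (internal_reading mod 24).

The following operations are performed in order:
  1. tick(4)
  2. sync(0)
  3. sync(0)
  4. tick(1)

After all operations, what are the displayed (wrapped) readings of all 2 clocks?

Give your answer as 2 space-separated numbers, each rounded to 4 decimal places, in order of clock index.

After op 1 tick(4): ref=4.0000 raw=[8.0000 3.6000]
After op 2 sync(0): ref=4.0000 raw=[4.0000 3.6000]
After op 3 sync(0): ref=4.0000 raw=[4.0000 3.6000]
After op 4 tick(1): ref=5.0000 raw=[6.0000 4.5000]
Wrap final raw readings (mod 24): 6.0000 mod 24 = 6.0000; 4.5000 mod 24 = 4.5000

Answer: 6.0000 4.5000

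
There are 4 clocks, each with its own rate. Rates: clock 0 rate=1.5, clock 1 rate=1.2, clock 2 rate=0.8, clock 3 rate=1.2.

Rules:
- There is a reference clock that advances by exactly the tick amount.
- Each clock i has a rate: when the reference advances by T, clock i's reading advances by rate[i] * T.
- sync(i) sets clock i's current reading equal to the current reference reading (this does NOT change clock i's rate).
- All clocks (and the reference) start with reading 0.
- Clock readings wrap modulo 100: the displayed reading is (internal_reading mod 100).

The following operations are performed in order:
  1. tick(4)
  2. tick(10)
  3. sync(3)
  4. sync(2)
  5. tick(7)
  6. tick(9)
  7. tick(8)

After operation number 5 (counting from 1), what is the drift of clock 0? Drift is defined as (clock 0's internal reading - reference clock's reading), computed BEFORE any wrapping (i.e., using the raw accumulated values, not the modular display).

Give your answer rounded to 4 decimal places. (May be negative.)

After op 1 tick(4): ref=4.0000 raw=[6.0000 4.8000 3.2000 4.8000]
After op 2 tick(10): ref=14.0000 raw=[21.0000 16.8000 11.2000 16.8000]
After op 3 sync(3): ref=14.0000 raw=[21.0000 16.8000 11.2000 14.0000]
After op 4 sync(2): ref=14.0000 raw=[21.0000 16.8000 14.0000 14.0000]
After op 5 tick(7): ref=21.0000 raw=[31.5000 25.2000 19.6000 22.4000]
Drift of clock 0 after op 5: 31.5000 - 21.0000 = 10.5000

Answer: 10.5000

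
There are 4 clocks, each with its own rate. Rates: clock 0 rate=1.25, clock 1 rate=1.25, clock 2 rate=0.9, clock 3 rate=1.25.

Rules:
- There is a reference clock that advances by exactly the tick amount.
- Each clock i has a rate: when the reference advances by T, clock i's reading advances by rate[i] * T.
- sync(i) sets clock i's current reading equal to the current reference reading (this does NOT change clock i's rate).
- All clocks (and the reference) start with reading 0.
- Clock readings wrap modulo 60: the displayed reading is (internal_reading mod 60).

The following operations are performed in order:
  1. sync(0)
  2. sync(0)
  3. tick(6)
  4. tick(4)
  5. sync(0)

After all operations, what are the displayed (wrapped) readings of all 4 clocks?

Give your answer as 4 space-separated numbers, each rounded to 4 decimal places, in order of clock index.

After op 1 sync(0): ref=0.0000 raw=[0.0000 0.0000 0.0000 0.0000]
After op 2 sync(0): ref=0.0000 raw=[0.0000 0.0000 0.0000 0.0000]
After op 3 tick(6): ref=6.0000 raw=[7.5000 7.5000 5.4000 7.5000]
After op 4 tick(4): ref=10.0000 raw=[12.5000 12.5000 9.0000 12.5000]
After op 5 sync(0): ref=10.0000 raw=[10.0000 12.5000 9.0000 12.5000]
Wrap final raw readings (mod 60): 10.0000 mod 60 = 10.0000; 12.5000 mod 60 = 12.5000; 9.0000 mod 60 = 9.0000; 12.5000 mod 60 = 12.5000

Answer: 10.0000 12.5000 9.0000 12.5000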